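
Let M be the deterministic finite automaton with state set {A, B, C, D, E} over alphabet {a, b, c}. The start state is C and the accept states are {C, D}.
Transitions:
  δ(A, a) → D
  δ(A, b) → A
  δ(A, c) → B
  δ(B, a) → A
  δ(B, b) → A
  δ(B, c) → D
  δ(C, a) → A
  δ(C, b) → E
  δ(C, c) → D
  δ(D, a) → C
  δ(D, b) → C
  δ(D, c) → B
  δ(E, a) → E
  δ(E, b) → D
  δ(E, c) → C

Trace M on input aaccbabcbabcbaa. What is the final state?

D

C --a--> A
A --a--> D
D --c--> B
B --c--> D
D --b--> C
C --a--> A
A --b--> A
A --c--> B
B --b--> A
A --a--> D
D --b--> C
C --c--> D
D --b--> C
C --a--> A
A --a--> D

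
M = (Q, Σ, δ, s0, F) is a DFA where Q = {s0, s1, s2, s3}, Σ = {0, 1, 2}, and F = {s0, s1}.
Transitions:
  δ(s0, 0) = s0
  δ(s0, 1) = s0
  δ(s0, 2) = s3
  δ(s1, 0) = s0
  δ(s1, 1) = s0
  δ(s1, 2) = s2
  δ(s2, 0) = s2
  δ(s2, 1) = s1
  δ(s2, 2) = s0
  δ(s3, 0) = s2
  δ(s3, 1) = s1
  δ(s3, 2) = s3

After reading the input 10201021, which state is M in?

s1

s0 --1--> s0
s0 --0--> s0
s0 --2--> s3
s3 --0--> s2
s2 --1--> s1
s1 --0--> s0
s0 --2--> s3
s3 --1--> s1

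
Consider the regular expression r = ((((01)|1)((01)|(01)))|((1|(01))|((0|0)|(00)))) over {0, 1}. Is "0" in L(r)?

yes

The right alternative ((1|(01))|((0|0)|(00))) matches 0.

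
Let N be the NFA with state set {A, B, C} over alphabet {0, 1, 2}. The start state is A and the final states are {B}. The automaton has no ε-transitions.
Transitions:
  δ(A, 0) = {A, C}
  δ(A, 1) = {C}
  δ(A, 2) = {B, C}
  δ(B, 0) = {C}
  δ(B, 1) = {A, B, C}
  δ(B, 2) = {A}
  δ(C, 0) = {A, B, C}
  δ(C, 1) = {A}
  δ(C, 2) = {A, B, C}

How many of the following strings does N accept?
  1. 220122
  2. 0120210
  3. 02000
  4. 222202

220122: accepted
0120210: accepted
02000: accepted
222202: accepted

4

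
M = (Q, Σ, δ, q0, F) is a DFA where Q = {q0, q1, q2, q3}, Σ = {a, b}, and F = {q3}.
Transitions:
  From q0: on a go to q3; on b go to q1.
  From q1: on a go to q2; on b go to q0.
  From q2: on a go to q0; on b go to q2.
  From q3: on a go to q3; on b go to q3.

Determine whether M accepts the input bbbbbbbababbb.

rejected

q0 --b--> q1
q1 --b--> q0
q0 --b--> q1
q1 --b--> q0
q0 --b--> q1
q1 --b--> q0
q0 --b--> q1
q1 --a--> q2
q2 --b--> q2
q2 --a--> q0
q0 --b--> q1
q1 --b--> q0
q0 --b--> q1
End in state q1, which is not an accepting state.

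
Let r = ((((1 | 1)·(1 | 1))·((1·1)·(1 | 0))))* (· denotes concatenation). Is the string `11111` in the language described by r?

Split into 1 piece 11111; each matches (((1|1)·(1|1))·((1·1)·(1|0))).

yes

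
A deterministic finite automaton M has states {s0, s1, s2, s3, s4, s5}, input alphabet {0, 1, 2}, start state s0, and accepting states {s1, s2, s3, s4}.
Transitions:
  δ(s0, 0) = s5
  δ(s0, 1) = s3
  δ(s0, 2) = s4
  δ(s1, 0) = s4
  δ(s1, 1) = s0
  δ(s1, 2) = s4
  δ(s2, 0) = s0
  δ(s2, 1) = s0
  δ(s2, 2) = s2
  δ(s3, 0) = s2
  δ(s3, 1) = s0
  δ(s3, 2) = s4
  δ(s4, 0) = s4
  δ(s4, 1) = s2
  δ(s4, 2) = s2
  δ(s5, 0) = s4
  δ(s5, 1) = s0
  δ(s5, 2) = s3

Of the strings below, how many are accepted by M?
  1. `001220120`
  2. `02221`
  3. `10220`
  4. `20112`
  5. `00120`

`001220120`: accepted
`02221`: rejected
`10220`: rejected
`20112`: accepted
`00120`: rejected

2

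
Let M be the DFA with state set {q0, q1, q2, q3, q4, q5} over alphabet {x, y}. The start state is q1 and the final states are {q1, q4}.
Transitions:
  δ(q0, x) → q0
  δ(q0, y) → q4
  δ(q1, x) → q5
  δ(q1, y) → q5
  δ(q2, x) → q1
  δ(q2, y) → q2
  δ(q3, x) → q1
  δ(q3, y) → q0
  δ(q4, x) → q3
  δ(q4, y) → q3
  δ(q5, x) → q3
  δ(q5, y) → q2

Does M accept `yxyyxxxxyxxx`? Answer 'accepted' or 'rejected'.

q1 --y--> q5
q5 --x--> q3
q3 --y--> q0
q0 --y--> q4
q4 --x--> q3
q3 --x--> q1
q1 --x--> q5
q5 --x--> q3
q3 --y--> q0
q0 --x--> q0
q0 --x--> q0
q0 --x--> q0
End in state q0, which is not an accepting state.

rejected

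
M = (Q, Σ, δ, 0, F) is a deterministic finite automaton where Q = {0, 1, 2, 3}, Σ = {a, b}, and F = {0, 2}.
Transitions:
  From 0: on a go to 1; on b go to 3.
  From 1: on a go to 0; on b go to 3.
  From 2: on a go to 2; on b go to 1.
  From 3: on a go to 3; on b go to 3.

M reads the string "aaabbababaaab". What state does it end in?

3

0 --a--> 1
1 --a--> 0
0 --a--> 1
1 --b--> 3
3 --b--> 3
3 --a--> 3
3 --b--> 3
3 --a--> 3
3 --b--> 3
3 --a--> 3
3 --a--> 3
3 --a--> 3
3 --b--> 3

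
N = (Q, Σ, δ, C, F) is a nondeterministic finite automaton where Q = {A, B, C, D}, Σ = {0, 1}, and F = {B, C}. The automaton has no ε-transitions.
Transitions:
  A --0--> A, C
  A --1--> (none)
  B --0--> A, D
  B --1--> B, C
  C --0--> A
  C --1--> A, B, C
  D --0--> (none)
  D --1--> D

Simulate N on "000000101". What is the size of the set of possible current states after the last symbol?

4

Start: {C}
read 0: {A}
read 0: {A, C}
read 0: {A, C}
read 0: {A, C}
read 0: {A, C}
read 0: {A, C}
read 1: {A, B, C}
read 0: {A, C, D}
read 1: {A, B, C, D}
Final reachable set {A, B, C, D} has 4 states.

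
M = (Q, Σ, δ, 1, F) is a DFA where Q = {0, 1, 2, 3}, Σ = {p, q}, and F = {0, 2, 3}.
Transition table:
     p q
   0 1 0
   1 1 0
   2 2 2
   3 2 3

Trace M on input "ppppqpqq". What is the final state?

1 --p--> 1
1 --p--> 1
1 --p--> 1
1 --p--> 1
1 --q--> 0
0 --p--> 1
1 --q--> 0
0 --q--> 0

0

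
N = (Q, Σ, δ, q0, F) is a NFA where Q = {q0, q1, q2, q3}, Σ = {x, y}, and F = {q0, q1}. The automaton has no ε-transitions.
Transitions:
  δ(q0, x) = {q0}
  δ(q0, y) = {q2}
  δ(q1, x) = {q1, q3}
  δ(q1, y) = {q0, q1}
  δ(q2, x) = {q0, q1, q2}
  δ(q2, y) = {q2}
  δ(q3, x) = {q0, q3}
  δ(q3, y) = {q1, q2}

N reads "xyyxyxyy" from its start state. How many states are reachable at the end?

3

Start: {q0}
read x: {q0}
read y: {q2}
read y: {q2}
read x: {q0, q1, q2}
read y: {q0, q1, q2}
read x: {q0, q1, q2, q3}
read y: {q0, q1, q2}
read y: {q0, q1, q2}
Final reachable set {q0, q1, q2} has 3 states.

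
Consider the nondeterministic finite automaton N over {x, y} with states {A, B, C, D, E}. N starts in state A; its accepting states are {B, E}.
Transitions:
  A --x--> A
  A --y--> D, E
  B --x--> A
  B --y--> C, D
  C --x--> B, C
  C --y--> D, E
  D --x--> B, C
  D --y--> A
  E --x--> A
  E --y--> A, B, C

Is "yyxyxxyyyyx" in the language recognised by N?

Start: {A}
read y: {D, E}
read y: {A, B, C}
read x: {A, B, C}
read y: {C, D, E}
read x: {A, B, C}
read x: {A, B, C}
read y: {C, D, E}
read y: {A, B, C, D, E}
read y: {A, B, C, D, E}
read y: {A, B, C, D, E}
read x: {A, B, C}
Reachable ∩ accepting = {B} — nonempty.

accepted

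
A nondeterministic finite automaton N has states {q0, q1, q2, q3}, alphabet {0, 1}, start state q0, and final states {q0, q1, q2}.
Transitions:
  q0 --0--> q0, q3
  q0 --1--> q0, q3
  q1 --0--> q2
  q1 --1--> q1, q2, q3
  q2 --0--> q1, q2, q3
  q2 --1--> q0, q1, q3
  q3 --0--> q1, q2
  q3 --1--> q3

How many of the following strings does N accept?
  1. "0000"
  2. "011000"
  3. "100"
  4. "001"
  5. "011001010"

5

"0000": accepted
"011000": accepted
"100": accepted
"001": accepted
"011001010": accepted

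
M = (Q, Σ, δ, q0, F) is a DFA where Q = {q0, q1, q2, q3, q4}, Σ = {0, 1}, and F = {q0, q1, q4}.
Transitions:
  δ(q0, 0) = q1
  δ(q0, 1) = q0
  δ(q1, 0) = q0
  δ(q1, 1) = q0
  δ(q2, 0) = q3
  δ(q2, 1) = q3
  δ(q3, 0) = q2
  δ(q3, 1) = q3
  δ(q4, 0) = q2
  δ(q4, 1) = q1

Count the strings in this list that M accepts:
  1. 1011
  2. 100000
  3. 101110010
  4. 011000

4

1011: accepted
100000: accepted
101110010: accepted
011000: accepted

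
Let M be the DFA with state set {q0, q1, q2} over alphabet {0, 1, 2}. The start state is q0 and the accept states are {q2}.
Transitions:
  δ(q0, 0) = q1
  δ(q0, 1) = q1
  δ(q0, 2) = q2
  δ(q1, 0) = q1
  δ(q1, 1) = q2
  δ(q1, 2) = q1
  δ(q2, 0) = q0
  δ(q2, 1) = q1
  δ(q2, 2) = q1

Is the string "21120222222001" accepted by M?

q0 --2--> q2
q2 --1--> q1
q1 --1--> q2
q2 --2--> q1
q1 --0--> q1
q1 --2--> q1
q1 --2--> q1
q1 --2--> q1
q1 --2--> q1
q1 --2--> q1
q1 --2--> q1
q1 --0--> q1
q1 --0--> q1
q1 --1--> q2
End in state q2, which is an accepting state.

accepted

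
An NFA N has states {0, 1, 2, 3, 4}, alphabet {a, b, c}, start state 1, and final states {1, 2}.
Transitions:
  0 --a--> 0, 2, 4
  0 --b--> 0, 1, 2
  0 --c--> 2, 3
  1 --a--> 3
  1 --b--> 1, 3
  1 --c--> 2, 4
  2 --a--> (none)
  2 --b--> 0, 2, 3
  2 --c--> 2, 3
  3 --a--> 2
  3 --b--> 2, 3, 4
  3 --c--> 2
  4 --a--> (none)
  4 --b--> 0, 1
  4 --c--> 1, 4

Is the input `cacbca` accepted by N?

Start: {1}
read c: {2, 4}
read a: {}
The reachable set is empty and stays empty for the remaining 4 symbols.
Reachable ∩ accepting = {} — empty.

rejected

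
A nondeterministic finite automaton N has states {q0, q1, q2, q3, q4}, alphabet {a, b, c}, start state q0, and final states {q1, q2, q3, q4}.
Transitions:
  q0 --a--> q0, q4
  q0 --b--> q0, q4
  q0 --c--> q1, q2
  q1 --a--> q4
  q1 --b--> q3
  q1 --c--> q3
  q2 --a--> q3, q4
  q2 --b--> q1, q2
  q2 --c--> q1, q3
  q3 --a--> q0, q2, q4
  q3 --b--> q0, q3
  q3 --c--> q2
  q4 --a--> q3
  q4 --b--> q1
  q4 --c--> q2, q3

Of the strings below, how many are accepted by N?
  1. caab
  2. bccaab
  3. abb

caab: accepted
bccaab: accepted
abb: accepted

3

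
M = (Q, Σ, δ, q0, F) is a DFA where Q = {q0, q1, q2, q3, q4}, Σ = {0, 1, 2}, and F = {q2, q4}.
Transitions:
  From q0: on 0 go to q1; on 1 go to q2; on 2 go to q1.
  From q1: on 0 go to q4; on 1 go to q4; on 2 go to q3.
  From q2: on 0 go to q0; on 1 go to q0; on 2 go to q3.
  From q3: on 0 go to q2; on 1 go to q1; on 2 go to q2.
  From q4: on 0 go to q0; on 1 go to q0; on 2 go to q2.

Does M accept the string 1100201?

q0 --1--> q2
q2 --1--> q0
q0 --0--> q1
q1 --0--> q4
q4 --2--> q2
q2 --0--> q0
q0 --1--> q2
End in state q2, which is an accepting state.

accepted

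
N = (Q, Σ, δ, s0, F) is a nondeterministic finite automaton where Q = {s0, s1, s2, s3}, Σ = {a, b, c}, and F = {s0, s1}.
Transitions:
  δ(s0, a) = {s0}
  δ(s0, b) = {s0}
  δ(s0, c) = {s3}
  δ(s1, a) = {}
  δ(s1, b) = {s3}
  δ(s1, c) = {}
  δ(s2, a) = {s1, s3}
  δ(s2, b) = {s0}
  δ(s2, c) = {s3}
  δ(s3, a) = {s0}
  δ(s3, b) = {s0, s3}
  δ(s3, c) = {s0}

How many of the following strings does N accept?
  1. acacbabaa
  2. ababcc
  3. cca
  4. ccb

4

acacbabaa: accepted
ababcc: accepted
cca: accepted
ccb: accepted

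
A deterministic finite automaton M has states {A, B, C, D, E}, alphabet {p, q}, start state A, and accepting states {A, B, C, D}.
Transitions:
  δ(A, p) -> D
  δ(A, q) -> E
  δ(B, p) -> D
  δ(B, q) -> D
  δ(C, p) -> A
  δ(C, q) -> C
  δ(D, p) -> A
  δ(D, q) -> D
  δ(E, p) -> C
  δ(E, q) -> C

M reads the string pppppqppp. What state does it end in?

A

A --p--> D
D --p--> A
A --p--> D
D --p--> A
A --p--> D
D --q--> D
D --p--> A
A --p--> D
D --p--> A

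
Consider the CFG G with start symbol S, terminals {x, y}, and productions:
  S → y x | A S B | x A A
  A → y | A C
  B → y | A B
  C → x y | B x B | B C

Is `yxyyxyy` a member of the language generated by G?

S ⇒ ASB ⇒ ACSB ⇒ yCSB ⇒ yxySB ⇒ yxyyxB ⇒ yxyyxAB ⇒ yxyyxyB ⇒ yxyyxyy

yes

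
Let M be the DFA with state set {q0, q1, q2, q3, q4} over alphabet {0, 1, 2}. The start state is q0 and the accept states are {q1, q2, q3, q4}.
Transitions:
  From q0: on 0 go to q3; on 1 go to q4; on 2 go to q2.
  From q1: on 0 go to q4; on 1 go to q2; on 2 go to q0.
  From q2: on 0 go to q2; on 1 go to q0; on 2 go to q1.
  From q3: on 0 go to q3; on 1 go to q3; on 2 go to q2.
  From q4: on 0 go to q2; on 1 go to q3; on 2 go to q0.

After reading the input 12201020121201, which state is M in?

q0 --1--> q4
q4 --2--> q0
q0 --2--> q2
q2 --0--> q2
q2 --1--> q0
q0 --0--> q3
q3 --2--> q2
q2 --0--> q2
q2 --1--> q0
q0 --2--> q2
q2 --1--> q0
q0 --2--> q2
q2 --0--> q2
q2 --1--> q0

q0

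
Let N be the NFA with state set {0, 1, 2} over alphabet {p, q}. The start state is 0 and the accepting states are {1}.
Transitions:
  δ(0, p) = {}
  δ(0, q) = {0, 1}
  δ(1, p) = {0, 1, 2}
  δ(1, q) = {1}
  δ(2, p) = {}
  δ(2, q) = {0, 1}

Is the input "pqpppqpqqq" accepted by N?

Start: {0}
read p: {}
The reachable set is empty and stays empty for the remaining 9 symbols.
Reachable ∩ accepting = {} — empty.

rejected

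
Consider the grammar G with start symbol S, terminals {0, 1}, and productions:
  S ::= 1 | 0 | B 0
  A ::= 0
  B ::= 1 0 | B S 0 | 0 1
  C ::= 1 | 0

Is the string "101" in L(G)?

no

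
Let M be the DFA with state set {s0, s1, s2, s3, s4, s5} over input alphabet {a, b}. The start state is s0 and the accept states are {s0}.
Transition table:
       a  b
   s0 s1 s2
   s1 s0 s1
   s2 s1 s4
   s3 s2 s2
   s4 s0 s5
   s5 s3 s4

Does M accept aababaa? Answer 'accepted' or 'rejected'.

s0 --a--> s1
s1 --a--> s0
s0 --b--> s2
s2 --a--> s1
s1 --b--> s1
s1 --a--> s0
s0 --a--> s1
End in state s1, which is not an accepting state.

rejected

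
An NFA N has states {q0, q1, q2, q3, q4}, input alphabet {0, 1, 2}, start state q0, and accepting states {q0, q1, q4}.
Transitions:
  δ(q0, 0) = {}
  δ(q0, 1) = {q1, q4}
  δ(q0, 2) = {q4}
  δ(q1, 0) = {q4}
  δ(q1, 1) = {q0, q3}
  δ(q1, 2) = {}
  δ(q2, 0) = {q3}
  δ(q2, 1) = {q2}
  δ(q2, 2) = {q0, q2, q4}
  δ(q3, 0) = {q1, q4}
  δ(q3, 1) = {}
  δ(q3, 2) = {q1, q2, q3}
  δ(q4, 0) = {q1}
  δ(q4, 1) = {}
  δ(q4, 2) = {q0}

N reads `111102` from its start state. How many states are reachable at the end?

Start: {q0}
read 1: {q1, q4}
read 1: {q0, q3}
read 1: {q1, q4}
read 1: {q0, q3}
read 0: {q1, q4}
read 2: {q0}
Final reachable set {q0} has 1 state.

1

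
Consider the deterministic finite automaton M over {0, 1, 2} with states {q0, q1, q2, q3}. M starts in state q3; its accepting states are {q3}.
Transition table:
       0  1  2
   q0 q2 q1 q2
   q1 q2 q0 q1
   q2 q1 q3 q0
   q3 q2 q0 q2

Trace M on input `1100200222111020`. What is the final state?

q2

q3 --1--> q0
q0 --1--> q1
q1 --0--> q2
q2 --0--> q1
q1 --2--> q1
q1 --0--> q2
q2 --0--> q1
q1 --2--> q1
q1 --2--> q1
q1 --2--> q1
q1 --1--> q0
q0 --1--> q1
q1 --1--> q0
q0 --0--> q2
q2 --2--> q0
q0 --0--> q2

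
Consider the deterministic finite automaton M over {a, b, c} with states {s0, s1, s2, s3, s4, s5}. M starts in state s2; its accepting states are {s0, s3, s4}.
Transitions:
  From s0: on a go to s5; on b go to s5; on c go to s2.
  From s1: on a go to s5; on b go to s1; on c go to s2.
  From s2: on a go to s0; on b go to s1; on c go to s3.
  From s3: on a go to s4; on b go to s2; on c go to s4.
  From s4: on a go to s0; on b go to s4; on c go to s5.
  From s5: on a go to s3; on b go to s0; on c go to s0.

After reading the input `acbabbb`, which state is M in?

s2 --a--> s0
s0 --c--> s2
s2 --b--> s1
s1 --a--> s5
s5 --b--> s0
s0 --b--> s5
s5 --b--> s0

s0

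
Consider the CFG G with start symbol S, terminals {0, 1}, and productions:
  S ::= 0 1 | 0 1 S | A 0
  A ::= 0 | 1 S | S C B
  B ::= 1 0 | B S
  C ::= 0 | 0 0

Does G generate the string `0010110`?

no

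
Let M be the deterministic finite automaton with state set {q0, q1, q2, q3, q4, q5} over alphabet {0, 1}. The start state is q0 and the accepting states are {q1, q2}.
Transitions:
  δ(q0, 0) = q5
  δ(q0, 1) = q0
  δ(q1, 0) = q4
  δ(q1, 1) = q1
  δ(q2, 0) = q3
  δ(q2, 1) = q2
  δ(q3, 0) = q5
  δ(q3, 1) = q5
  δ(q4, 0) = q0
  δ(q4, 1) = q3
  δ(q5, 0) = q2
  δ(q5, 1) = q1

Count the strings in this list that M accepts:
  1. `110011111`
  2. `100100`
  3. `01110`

1

`110011111`: accepted
`100100`: rejected
`01110`: rejected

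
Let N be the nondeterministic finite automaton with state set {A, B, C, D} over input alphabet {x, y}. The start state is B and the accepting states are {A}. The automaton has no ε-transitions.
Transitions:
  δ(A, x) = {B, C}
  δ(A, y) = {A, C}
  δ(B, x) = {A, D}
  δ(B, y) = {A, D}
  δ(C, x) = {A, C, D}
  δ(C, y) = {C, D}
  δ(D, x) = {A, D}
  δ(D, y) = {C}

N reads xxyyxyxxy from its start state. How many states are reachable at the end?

3

Start: {B}
read x: {A, D}
read x: {A, B, C, D}
read y: {A, C, D}
read y: {A, C, D}
read x: {A, B, C, D}
read y: {A, C, D}
read x: {A, B, C, D}
read x: {A, B, C, D}
read y: {A, C, D}
Final reachable set {A, C, D} has 3 states.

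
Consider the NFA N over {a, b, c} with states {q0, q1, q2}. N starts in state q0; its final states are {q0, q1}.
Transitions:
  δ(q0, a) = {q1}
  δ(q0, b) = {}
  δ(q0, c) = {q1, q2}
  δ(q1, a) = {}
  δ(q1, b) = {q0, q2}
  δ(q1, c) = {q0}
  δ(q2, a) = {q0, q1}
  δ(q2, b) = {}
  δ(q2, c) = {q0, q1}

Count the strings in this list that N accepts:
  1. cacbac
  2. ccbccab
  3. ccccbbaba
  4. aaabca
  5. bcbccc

2

cacbac: accepted
ccbccab: accepted
ccccbbaba: rejected
aaabca: rejected
bcbccc: rejected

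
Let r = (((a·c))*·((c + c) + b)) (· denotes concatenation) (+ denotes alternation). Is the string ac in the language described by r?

no

No split of ac into u·v has ((a·c))* matching u and ((c+c)+b) matching v.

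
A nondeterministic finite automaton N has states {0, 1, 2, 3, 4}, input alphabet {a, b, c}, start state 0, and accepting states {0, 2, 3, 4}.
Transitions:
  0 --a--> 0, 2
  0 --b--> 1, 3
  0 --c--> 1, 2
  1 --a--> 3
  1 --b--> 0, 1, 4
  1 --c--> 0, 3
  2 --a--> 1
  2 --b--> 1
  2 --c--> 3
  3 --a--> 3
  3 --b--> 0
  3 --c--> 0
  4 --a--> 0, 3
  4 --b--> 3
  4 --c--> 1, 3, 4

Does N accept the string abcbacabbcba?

Start: {0}
read a: {0, 2}
read b: {1, 3}
read c: {0, 3}
read b: {0, 1, 3}
read a: {0, 2, 3}
read c: {0, 1, 2, 3}
read a: {0, 1, 2, 3}
read b: {0, 1, 3, 4}
read b: {0, 1, 3, 4}
read c: {0, 1, 2, 3, 4}
read b: {0, 1, 3, 4}
read a: {0, 2, 3}
Reachable ∩ accepting = {0, 2, 3} — nonempty.

accepted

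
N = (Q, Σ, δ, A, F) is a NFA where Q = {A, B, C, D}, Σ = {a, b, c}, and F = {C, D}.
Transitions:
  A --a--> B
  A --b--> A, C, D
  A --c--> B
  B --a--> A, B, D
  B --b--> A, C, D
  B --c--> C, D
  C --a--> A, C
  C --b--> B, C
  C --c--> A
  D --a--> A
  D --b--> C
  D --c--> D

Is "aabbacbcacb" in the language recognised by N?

Start: {A}
read a: {B}
read a: {A, B, D}
read b: {A, C, D}
read b: {A, B, C, D}
read a: {A, B, C, D}
read c: {A, B, C, D}
read b: {A, B, C, D}
read c: {A, B, C, D}
read a: {A, B, C, D}
read c: {A, B, C, D}
read b: {A, B, C, D}
Reachable ∩ accepting = {C, D} — nonempty.

accepted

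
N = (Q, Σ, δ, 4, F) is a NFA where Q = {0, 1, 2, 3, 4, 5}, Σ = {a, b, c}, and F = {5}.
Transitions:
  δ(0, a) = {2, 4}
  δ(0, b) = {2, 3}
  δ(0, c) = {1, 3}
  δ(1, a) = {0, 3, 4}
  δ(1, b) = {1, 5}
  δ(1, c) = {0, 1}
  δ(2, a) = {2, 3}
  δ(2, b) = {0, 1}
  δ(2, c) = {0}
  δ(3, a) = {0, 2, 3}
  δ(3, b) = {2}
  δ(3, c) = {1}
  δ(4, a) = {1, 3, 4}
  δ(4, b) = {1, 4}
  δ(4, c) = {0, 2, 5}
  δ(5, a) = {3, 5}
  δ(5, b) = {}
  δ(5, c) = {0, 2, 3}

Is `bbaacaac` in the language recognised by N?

accepted

Start: {4}
read b: {1, 4}
read b: {1, 4, 5}
read a: {0, 1, 3, 4, 5}
read a: {0, 1, 2, 3, 4, 5}
read c: {0, 1, 2, 3, 5}
read a: {0, 2, 3, 4, 5}
read a: {0, 1, 2, 3, 4, 5}
read c: {0, 1, 2, 3, 5}
Reachable ∩ accepting = {5} — nonempty.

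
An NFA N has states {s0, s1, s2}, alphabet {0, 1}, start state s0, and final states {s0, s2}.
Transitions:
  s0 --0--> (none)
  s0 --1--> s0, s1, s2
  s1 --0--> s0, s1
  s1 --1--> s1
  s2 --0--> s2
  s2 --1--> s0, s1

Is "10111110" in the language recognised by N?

accepted

Start: {s0}
read 1: {s0, s1, s2}
read 0: {s0, s1, s2}
read 1: {s0, s1, s2}
read 1: {s0, s1, s2}
read 1: {s0, s1, s2}
read 1: {s0, s1, s2}
read 1: {s0, s1, s2}
read 0: {s0, s1, s2}
Reachable ∩ accepting = {s0, s2} — nonempty.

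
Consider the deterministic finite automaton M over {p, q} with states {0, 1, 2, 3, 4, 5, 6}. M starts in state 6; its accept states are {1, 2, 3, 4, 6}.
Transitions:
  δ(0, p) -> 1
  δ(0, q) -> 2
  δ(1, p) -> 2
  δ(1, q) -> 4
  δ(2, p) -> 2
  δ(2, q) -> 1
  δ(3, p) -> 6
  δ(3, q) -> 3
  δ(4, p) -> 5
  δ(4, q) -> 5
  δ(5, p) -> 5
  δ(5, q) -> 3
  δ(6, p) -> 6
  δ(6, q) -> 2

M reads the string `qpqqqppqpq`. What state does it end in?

2

6 --q--> 2
2 --p--> 2
2 --q--> 1
1 --q--> 4
4 --q--> 5
5 --p--> 5
5 --p--> 5
5 --q--> 3
3 --p--> 6
6 --q--> 2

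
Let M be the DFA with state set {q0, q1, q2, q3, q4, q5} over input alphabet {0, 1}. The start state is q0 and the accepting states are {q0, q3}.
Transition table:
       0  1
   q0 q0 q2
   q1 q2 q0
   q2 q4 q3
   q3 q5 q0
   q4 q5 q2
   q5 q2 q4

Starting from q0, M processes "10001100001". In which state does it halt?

q0 --1--> q2
q2 --0--> q4
q4 --0--> q5
q5 --0--> q2
q2 --1--> q3
q3 --1--> q0
q0 --0--> q0
q0 --0--> q0
q0 --0--> q0
q0 --0--> q0
q0 --1--> q2

q2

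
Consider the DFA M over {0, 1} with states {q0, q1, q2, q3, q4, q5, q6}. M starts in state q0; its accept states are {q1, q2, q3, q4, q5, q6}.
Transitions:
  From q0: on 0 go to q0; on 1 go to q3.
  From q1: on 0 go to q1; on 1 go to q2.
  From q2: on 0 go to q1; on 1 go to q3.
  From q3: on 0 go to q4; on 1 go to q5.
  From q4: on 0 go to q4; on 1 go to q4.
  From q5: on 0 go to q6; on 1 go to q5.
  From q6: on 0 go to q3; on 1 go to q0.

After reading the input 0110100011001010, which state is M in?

q0 --0--> q0
q0 --1--> q3
q3 --1--> q5
q5 --0--> q6
q6 --1--> q0
q0 --0--> q0
q0 --0--> q0
q0 --0--> q0
q0 --1--> q3
q3 --1--> q5
q5 --0--> q6
q6 --0--> q3
q3 --1--> q5
q5 --0--> q6
q6 --1--> q0
q0 --0--> q0

q0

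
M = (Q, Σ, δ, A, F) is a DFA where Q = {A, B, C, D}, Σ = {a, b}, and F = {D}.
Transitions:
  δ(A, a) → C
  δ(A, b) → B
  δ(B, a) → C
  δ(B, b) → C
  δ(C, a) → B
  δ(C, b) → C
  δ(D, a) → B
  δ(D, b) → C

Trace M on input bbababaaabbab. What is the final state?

A --b--> B
B --b--> C
C --a--> B
B --b--> C
C --a--> B
B --b--> C
C --a--> B
B --a--> C
C --a--> B
B --b--> C
C --b--> C
C --a--> B
B --b--> C

C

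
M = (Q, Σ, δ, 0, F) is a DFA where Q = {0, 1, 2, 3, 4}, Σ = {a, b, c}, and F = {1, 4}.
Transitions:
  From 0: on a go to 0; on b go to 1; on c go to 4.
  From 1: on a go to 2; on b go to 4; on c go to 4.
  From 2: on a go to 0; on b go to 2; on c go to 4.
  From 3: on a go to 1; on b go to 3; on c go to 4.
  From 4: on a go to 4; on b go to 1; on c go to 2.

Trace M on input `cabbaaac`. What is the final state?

2

0 --c--> 4
4 --a--> 4
4 --b--> 1
1 --b--> 4
4 --a--> 4
4 --a--> 4
4 --a--> 4
4 --c--> 2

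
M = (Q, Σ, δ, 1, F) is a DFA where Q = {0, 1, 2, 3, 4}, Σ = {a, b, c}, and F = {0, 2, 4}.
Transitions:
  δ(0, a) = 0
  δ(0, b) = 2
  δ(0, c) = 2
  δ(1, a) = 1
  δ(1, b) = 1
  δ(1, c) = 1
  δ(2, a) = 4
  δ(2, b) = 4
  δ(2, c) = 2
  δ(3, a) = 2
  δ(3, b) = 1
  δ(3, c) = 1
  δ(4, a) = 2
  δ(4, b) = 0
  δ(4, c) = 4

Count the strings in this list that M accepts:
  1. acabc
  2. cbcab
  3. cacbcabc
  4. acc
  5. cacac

0

acabc: rejected
cbcab: rejected
cacbcabc: rejected
acc: rejected
cacac: rejected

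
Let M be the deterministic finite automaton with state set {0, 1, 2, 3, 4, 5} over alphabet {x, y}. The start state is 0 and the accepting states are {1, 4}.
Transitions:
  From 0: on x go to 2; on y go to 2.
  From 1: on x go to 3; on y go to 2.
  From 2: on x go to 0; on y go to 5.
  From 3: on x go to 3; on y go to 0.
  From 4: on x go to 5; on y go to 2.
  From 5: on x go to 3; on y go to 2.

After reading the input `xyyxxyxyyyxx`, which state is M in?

0 --x--> 2
2 --y--> 5
5 --y--> 2
2 --x--> 0
0 --x--> 2
2 --y--> 5
5 --x--> 3
3 --y--> 0
0 --y--> 2
2 --y--> 5
5 --x--> 3
3 --x--> 3

3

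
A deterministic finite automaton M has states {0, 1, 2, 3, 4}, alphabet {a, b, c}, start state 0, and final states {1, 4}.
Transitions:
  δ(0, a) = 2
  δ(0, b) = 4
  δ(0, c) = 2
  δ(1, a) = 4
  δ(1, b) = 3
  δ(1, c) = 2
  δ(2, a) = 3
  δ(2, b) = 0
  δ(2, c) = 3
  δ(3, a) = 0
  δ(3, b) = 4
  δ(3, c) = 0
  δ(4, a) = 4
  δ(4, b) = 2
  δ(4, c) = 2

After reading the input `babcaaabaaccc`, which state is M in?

0

0 --b--> 4
4 --a--> 4
4 --b--> 2
2 --c--> 3
3 --a--> 0
0 --a--> 2
2 --a--> 3
3 --b--> 4
4 --a--> 4
4 --a--> 4
4 --c--> 2
2 --c--> 3
3 --c--> 0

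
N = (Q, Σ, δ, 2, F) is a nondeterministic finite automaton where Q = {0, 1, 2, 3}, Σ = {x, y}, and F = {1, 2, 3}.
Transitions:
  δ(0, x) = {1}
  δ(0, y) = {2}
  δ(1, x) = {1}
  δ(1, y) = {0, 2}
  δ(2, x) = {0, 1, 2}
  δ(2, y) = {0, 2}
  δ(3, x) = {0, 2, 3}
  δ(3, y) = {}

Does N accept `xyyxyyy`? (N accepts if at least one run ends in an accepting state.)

Start: {2}
read x: {0, 1, 2}
read y: {0, 2}
read y: {0, 2}
read x: {0, 1, 2}
read y: {0, 2}
read y: {0, 2}
read y: {0, 2}
Reachable ∩ accepting = {2} — nonempty.

accepted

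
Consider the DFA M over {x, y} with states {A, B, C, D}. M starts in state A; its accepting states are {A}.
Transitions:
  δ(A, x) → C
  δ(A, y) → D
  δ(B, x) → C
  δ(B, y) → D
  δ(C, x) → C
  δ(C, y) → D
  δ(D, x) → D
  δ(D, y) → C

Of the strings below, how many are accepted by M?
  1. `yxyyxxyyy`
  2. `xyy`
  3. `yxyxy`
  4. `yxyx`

0

`yxyyxxyyy`: rejected
`xyy`: rejected
`yxyxy`: rejected
`yxyx`: rejected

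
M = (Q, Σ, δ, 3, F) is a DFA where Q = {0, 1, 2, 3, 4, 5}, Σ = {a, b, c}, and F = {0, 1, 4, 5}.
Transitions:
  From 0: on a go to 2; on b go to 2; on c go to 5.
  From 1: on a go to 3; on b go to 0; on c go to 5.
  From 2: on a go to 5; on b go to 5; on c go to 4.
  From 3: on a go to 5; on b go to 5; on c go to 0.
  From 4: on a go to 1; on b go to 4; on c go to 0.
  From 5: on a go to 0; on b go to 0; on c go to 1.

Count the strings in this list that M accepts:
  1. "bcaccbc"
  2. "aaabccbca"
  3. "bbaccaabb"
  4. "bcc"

3

"bcaccbc": accepted
"aaabccbca": accepted
"bbaccaabb": rejected
"bcc": accepted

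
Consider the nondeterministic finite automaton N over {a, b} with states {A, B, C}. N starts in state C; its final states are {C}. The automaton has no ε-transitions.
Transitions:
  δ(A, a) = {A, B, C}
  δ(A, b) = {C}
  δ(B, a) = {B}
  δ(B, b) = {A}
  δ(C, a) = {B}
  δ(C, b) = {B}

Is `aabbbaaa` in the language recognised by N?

rejected

Start: {C}
read a: {B}
read a: {B}
read b: {A}
read b: {C}
read b: {B}
read a: {B}
read a: {B}
read a: {B}
Reachable ∩ accepting = {} — empty.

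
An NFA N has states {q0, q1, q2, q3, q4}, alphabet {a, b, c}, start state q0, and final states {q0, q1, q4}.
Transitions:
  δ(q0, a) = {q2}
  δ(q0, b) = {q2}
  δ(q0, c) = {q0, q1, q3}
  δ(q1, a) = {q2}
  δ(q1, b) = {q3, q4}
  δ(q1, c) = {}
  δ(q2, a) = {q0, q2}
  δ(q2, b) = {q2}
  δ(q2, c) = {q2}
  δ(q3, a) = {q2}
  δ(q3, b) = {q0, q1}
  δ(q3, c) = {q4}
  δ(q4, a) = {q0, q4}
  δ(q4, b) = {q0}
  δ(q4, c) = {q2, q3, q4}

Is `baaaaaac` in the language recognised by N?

accepted

Start: {q0}
read b: {q2}
read a: {q0, q2}
read a: {q0, q2}
read a: {q0, q2}
read a: {q0, q2}
read a: {q0, q2}
read a: {q0, q2}
read c: {q0, q1, q2, q3}
Reachable ∩ accepting = {q0, q1} — nonempty.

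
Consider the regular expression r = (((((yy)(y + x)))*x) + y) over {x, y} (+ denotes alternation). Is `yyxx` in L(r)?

The left alternative ((((yy)(y+x)))*x) matches yyxx.

yes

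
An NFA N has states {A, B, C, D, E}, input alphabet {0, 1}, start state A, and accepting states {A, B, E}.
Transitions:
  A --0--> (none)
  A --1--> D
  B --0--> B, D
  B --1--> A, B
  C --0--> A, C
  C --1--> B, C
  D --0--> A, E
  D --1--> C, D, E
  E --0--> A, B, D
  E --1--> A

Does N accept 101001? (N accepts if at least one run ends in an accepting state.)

Start: {A}
read 1: {D}
read 0: {A, E}
read 1: {A, D}
read 0: {A, E}
read 0: {A, B, D}
read 1: {A, B, C, D, E}
Reachable ∩ accepting = {A, B, E} — nonempty.

accepted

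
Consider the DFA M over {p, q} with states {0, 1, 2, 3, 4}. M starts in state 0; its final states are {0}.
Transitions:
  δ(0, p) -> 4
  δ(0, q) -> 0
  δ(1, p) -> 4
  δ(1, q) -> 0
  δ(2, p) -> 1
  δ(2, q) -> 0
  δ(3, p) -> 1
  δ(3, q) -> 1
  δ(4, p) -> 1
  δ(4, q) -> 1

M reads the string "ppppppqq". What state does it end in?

0 --p--> 4
4 --p--> 1
1 --p--> 4
4 --p--> 1
1 --p--> 4
4 --p--> 1
1 --q--> 0
0 --q--> 0

0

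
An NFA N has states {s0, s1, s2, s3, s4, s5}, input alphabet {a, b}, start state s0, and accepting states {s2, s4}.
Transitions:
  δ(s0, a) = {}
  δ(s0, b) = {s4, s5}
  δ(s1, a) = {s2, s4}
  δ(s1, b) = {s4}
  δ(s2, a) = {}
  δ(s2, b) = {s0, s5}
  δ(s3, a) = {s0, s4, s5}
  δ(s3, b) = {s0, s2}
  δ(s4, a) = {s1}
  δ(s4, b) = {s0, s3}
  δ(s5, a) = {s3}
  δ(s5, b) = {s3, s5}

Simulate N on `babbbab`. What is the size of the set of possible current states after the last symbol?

5

Start: {s0}
read b: {s4, s5}
read a: {s1, s3}
read b: {s0, s2, s4}
read b: {s0, s3, s4, s5}
read b: {s0, s2, s3, s4, s5}
read a: {s0, s1, s3, s4, s5}
read b: {s0, s2, s3, s4, s5}
Final reachable set {s0, s2, s3, s4, s5} has 5 states.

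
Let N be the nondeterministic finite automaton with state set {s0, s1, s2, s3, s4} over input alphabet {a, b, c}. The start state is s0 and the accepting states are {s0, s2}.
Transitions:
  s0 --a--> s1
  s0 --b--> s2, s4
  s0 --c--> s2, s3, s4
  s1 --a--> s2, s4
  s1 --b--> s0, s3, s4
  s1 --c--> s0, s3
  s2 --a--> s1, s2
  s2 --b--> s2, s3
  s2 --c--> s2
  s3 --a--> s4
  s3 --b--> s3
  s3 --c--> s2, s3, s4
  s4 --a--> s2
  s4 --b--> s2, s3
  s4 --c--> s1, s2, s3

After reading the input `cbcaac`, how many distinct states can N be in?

Start: {s0}
read c: {s2, s3, s4}
read b: {s2, s3}
read c: {s2, s3, s4}
read a: {s1, s2, s4}
read a: {s1, s2, s4}
read c: {s0, s1, s2, s3}
Final reachable set {s0, s1, s2, s3} has 4 states.

4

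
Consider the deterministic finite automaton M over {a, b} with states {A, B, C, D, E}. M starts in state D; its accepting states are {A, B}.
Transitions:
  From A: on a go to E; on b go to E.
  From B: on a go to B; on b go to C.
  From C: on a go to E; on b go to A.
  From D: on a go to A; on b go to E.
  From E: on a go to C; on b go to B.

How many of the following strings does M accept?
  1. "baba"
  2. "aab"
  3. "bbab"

1

"baba": rejected
"aab": accepted
"bbab": rejected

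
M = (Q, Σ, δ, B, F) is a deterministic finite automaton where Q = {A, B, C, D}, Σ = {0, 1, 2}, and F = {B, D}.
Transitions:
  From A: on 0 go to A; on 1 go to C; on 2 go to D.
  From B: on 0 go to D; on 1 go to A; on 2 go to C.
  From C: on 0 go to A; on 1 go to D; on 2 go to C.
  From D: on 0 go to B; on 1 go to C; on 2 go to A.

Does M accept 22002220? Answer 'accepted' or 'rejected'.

accepted

B --2--> C
C --2--> C
C --0--> A
A --0--> A
A --2--> D
D --2--> A
A --2--> D
D --0--> B
End in state B, which is an accepting state.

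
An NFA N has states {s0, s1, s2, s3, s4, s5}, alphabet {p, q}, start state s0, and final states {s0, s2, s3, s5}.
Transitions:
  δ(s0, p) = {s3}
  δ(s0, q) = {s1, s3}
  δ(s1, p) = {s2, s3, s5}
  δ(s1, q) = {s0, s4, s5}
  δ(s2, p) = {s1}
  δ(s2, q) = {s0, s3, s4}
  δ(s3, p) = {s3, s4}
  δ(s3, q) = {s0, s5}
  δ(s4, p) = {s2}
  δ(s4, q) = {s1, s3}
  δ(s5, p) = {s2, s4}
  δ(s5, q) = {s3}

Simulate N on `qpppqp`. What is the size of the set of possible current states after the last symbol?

4

Start: {s0}
read q: {s1, s3}
read p: {s2, s3, s4, s5}
read p: {s1, s2, s3, s4}
read p: {s1, s2, s3, s4, s5}
read q: {s0, s1, s3, s4, s5}
read p: {s2, s3, s4, s5}
Final reachable set {s2, s3, s4, s5} has 4 states.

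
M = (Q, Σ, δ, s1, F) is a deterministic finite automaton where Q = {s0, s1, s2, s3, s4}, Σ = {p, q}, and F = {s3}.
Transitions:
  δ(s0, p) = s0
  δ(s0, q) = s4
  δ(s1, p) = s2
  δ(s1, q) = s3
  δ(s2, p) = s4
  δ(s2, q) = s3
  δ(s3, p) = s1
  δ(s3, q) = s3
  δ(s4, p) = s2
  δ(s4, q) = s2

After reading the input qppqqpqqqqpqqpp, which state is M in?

s1 --q--> s3
s3 --p--> s1
s1 --p--> s2
s2 --q--> s3
s3 --q--> s3
s3 --p--> s1
s1 --q--> s3
s3 --q--> s3
s3 --q--> s3
s3 --q--> s3
s3 --p--> s1
s1 --q--> s3
s3 --q--> s3
s3 --p--> s1
s1 --p--> s2

s2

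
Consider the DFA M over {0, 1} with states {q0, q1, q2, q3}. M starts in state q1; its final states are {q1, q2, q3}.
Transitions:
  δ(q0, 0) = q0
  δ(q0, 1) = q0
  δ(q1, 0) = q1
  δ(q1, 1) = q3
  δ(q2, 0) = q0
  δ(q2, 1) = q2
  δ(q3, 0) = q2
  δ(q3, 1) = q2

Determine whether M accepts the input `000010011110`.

q1 --0--> q1
q1 --0--> q1
q1 --0--> q1
q1 --0--> q1
q1 --1--> q3
q3 --0--> q2
q2 --0--> q0
q0 --1--> q0
q0 --1--> q0
q0 --1--> q0
q0 --1--> q0
q0 --0--> q0
End in state q0, which is not an accepting state.

rejected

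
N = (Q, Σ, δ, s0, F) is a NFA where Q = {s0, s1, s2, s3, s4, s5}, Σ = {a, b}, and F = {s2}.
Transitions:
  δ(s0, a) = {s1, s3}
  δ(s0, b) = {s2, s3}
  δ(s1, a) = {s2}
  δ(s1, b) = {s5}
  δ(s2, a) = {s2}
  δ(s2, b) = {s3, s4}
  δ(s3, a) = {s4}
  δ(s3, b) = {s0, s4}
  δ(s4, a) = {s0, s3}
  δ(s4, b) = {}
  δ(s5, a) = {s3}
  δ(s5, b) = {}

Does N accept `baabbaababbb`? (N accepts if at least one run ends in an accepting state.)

Start: {s0}
read b: {s2, s3}
read a: {s2, s4}
read a: {s0, s2, s3}
read b: {s0, s2, s3, s4}
read b: {s0, s2, s3, s4}
read a: {s0, s1, s2, s3, s4}
read a: {s0, s1, s2, s3, s4}
read b: {s0, s2, s3, s4, s5}
read a: {s0, s1, s2, s3, s4}
read b: {s0, s2, s3, s4, s5}
read b: {s0, s2, s3, s4}
read b: {s0, s2, s3, s4}
Reachable ∩ accepting = {s2} — nonempty.

accepted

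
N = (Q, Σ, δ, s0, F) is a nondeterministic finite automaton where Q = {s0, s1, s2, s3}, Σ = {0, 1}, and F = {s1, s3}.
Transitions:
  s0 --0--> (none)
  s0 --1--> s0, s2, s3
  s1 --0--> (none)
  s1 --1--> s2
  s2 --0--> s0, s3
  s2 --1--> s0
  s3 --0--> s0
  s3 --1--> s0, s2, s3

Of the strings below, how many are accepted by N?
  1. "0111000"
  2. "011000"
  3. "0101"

0

"0111000": rejected
"011000": rejected
"0101": rejected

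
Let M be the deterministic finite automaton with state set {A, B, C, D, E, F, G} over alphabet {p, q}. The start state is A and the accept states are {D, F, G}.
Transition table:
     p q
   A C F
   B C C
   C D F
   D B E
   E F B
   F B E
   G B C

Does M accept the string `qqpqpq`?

A --q--> F
F --q--> E
E --p--> F
F --q--> E
E --p--> F
F --q--> E
End in state E, which is not an accepting state.

rejected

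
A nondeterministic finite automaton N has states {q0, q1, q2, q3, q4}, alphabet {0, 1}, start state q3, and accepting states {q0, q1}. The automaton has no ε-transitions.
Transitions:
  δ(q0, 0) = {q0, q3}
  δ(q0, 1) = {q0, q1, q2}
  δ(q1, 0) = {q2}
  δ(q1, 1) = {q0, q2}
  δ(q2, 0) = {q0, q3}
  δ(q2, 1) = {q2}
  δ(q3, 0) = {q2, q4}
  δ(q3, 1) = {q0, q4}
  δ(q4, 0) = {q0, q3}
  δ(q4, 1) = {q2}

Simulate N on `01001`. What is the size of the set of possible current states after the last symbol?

4

Start: {q3}
read 0: {q2, q4}
read 1: {q2}
read 0: {q0, q3}
read 0: {q0, q2, q3, q4}
read 1: {q0, q1, q2, q4}
Final reachable set {q0, q1, q2, q4} has 4 states.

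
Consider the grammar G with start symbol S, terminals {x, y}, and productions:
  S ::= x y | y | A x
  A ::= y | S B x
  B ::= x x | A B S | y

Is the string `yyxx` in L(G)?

S ⇒ Ax ⇒ SBxx ⇒ yBxx ⇒ yyxx

yes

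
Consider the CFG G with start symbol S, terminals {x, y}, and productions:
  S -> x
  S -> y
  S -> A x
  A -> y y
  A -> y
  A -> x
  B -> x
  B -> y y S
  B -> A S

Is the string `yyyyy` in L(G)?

no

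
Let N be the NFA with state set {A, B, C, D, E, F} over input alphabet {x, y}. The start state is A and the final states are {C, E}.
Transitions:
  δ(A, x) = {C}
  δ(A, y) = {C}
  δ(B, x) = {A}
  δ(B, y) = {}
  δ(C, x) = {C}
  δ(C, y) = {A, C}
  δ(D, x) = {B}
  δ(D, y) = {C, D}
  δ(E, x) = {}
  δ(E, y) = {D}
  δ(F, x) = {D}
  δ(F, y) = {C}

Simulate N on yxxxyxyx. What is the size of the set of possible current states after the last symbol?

1

Start: {A}
read y: {C}
read x: {C}
read x: {C}
read x: {C}
read y: {A, C}
read x: {C}
read y: {A, C}
read x: {C}
Final reachable set {C} has 1 state.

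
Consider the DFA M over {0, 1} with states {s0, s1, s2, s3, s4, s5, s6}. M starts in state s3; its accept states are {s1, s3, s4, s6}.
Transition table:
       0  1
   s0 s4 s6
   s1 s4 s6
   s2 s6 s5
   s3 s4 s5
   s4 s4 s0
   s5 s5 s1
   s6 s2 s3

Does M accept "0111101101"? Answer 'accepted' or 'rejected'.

rejected

s3 --0--> s4
s4 --1--> s0
s0 --1--> s6
s6 --1--> s3
s3 --1--> s5
s5 --0--> s5
s5 --1--> s1
s1 --1--> s6
s6 --0--> s2
s2 --1--> s5
End in state s5, which is not an accepting state.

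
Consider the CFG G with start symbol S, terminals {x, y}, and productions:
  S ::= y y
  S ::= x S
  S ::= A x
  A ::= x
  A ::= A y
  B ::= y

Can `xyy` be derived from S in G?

S ⇒ xS ⇒ xyy

yes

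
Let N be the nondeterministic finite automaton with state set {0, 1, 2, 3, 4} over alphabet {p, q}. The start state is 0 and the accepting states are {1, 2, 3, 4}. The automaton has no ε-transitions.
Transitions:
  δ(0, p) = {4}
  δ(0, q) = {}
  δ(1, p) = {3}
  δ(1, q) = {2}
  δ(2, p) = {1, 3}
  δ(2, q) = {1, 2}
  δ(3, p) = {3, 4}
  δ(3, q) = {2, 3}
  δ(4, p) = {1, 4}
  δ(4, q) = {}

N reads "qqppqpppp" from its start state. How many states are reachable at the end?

Start: {0}
read q: {}
The reachable set is empty and stays empty for the remaining 8 symbols.
Final reachable set {} has 0 states.

0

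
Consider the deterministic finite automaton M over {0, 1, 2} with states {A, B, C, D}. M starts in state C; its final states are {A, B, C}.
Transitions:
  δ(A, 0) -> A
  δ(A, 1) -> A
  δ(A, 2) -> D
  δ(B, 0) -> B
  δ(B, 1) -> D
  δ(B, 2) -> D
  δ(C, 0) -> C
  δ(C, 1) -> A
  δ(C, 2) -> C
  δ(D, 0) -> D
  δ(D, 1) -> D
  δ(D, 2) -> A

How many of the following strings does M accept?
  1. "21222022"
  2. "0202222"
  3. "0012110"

"21222022": rejected
"0202222": accepted
"0012110": rejected

1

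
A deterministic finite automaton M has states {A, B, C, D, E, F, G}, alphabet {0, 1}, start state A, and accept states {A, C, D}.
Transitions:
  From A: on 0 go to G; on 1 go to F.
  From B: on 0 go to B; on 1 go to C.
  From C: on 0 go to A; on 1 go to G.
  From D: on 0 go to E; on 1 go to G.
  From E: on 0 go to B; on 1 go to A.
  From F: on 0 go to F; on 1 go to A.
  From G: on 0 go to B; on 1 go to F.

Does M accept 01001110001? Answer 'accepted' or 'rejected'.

accepted

A --0--> G
G --1--> F
F --0--> F
F --0--> F
F --1--> A
A --1--> F
F --1--> A
A --0--> G
G --0--> B
B --0--> B
B --1--> C
End in state C, which is an accepting state.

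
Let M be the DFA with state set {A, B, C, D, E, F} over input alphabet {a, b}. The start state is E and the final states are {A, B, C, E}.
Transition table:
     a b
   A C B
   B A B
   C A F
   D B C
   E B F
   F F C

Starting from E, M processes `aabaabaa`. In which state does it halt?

F

E --a--> B
B --a--> A
A --b--> B
B --a--> A
A --a--> C
C --b--> F
F --a--> F
F --a--> F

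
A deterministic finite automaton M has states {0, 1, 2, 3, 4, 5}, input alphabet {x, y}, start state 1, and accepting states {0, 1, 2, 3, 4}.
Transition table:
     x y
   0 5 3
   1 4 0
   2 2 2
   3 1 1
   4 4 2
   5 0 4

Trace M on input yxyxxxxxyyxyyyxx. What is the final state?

2

1 --y--> 0
0 --x--> 5
5 --y--> 4
4 --x--> 4
4 --x--> 4
4 --x--> 4
4 --x--> 4
4 --x--> 4
4 --y--> 2
2 --y--> 2
2 --x--> 2
2 --y--> 2
2 --y--> 2
2 --y--> 2
2 --x--> 2
2 --x--> 2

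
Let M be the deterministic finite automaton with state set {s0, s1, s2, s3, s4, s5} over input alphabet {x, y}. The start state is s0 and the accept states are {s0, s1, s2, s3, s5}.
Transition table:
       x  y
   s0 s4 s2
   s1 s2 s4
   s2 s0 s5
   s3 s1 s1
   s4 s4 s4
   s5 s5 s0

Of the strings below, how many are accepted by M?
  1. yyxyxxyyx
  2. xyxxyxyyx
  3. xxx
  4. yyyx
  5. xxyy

0

yyxyxxyyx: rejected
xyxxyxyyx: rejected
xxx: rejected
yyyx: rejected
xxyy: rejected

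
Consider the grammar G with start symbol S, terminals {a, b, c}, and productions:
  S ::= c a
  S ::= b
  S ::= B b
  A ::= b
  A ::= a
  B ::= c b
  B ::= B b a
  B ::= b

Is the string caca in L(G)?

no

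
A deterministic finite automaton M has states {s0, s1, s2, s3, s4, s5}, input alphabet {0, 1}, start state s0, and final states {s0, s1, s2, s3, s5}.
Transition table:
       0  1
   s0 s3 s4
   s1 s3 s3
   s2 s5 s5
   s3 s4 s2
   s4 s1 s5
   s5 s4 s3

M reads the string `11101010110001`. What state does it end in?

s2

s0 --1--> s4
s4 --1--> s5
s5 --1--> s3
s3 --0--> s4
s4 --1--> s5
s5 --0--> s4
s4 --1--> s5
s5 --0--> s4
s4 --1--> s5
s5 --1--> s3
s3 --0--> s4
s4 --0--> s1
s1 --0--> s3
s3 --1--> s2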